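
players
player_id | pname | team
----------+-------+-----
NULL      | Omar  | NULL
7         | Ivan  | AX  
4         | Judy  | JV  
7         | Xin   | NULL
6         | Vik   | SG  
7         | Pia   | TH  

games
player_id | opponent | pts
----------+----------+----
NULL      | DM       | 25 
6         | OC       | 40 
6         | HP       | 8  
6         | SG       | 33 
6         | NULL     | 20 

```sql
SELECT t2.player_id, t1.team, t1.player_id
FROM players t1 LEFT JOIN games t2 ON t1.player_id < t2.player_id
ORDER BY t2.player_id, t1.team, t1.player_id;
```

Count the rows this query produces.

9

LEFT JOIN keeps every row from `players`; unmatched rows get NULL for `games`'s columns.
Matching on t1.player_id < t2.player_id. A NULL in a compared column never satisfies the condition.
Matched pairs: 4; unmatched t1 rows kept: 5.
Total: 4 matched + 5 padded = 9 rows.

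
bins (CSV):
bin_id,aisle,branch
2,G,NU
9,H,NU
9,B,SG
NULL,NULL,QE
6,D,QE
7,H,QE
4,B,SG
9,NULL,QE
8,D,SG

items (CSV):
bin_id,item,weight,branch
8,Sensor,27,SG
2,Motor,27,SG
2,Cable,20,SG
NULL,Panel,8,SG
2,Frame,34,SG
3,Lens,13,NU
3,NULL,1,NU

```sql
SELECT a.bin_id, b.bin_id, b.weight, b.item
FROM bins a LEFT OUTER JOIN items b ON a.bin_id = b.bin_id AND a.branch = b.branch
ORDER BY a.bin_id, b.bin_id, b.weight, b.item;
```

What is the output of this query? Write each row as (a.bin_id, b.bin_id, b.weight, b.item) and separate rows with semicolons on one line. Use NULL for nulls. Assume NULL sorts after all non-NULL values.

(2, NULL, NULL, NULL); (4, NULL, NULL, NULL); (6, NULL, NULL, NULL); (7, NULL, NULL, NULL); (8, 8, 27, Sensor); (9, NULL, NULL, NULL); (9, NULL, NULL, NULL); (9, NULL, NULL, NULL); (NULL, NULL, NULL, NULL)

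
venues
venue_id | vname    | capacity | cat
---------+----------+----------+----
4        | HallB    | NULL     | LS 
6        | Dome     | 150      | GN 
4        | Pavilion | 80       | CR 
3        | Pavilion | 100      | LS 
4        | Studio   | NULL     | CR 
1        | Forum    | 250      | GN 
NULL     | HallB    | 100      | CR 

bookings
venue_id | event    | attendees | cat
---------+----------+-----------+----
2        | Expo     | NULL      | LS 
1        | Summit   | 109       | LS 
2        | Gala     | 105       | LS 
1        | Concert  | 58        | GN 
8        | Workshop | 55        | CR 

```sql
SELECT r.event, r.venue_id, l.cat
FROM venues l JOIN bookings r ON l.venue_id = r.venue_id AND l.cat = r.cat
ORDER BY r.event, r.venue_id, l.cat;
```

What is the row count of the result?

1

INNER JOIN keeps only pairs where the ON condition holds.
Matching on l.venue_id = r.venue_id AND l.cat = r.cat. A NULL in a compared column never satisfies the condition.
- l[0] venue_id=4, cat=LS → no match; dropped.
- l[1] venue_id=6, cat=GN → no match; dropped.
- l[2] venue_id=4, cat=CR → no match; dropped.
- l[3] venue_id=3, cat=LS → no match; dropped.
- l[4] venue_id=4, cat=CR → no match; dropped.
- l[5] venue_id=1, cat=GN → 1 match(es) in r → 1 row(s).
- l[6] venue_id=NULL, cat=CR → no match; dropped.
Total: 1 rows.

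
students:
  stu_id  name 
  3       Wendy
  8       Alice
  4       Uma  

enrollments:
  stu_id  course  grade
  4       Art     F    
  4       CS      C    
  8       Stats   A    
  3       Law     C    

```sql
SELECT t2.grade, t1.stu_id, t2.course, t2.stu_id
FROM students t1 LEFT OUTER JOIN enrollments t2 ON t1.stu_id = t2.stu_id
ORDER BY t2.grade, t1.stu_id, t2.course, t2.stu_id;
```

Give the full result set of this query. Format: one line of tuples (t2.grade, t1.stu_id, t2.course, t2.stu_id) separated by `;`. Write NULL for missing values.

(A, 8, Stats, 8); (C, 3, Law, 3); (C, 4, CS, 4); (F, 4, Art, 4)

LEFT JOIN keeps every row from `students`; unmatched rows get NULL for `enrollments`'s columns.
Matching on t1.stu_id = t2.stu_id.
- stu_id=3: 1 matching t2 row(s), so 1 row(s) emitted.
- stu_id=8: 1 matching t2 row(s), so 1 row(s) emitted.
- stu_id=4: 2 matching t2 row(s), so 2 row(s) emitted.
After projecting and ordering:
t2.grade | t1.stu_id | t2.course | t2.stu_id
A | 8 | Stats | 8
C | 3 | Law | 3
C | 4 | CS | 4
F | 4 | Art | 4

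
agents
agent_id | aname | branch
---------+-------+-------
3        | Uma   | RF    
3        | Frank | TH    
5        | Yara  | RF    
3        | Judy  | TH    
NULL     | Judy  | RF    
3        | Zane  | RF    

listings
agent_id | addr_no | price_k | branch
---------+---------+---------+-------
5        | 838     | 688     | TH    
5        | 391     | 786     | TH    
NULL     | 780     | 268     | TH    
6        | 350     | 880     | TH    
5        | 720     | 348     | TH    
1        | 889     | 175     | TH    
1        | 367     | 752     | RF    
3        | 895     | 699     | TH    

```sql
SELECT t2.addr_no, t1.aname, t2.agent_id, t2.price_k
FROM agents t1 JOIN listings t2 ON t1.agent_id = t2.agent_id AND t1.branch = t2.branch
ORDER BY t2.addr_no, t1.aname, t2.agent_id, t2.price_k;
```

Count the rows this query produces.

2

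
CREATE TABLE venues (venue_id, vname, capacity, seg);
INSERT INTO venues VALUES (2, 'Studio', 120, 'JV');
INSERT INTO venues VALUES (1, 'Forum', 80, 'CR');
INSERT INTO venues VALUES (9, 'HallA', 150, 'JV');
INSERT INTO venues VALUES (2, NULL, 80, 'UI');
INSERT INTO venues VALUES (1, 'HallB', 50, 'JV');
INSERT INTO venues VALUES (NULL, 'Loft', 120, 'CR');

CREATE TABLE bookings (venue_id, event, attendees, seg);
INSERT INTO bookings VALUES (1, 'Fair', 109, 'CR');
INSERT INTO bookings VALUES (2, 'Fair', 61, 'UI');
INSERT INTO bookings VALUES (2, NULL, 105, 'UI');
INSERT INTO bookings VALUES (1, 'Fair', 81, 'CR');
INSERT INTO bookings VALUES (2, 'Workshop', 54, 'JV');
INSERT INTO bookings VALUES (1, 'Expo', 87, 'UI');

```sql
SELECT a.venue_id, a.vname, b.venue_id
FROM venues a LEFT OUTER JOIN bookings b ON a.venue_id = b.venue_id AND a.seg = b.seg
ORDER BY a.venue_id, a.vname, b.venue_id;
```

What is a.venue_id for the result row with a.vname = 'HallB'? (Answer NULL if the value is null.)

1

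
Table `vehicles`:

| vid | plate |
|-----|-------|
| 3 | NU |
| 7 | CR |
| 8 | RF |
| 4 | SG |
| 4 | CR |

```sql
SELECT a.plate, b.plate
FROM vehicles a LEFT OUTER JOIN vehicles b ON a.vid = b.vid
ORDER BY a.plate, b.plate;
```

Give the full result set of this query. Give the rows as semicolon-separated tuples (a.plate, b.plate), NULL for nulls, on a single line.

LEFT JOIN keeps every row from `vehicles a`; unmatched rows get NULL for `vehicles b`'s columns.
Matching on a.vid = b.vid.
- vid=3: 1 matching b row(s), so 1 row(s) emitted.
- vid=7: 1 matching b row(s), so 1 row(s) emitted.
- vid=8: 1 matching b row(s), so 1 row(s) emitted.
- vid=4: 2 matching b row(s), so 2 row(s) emitted.
- vid=4: 2 matching b row(s), so 2 row(s) emitted.
After projecting and ordering:
a.plate | b.plate
CR | CR
CR | CR
CR | SG
NU | NU
RF | RF
SG | CR
SG | SG

(CR, CR); (CR, CR); (CR, SG); (NU, NU); (RF, RF); (SG, CR); (SG, SG)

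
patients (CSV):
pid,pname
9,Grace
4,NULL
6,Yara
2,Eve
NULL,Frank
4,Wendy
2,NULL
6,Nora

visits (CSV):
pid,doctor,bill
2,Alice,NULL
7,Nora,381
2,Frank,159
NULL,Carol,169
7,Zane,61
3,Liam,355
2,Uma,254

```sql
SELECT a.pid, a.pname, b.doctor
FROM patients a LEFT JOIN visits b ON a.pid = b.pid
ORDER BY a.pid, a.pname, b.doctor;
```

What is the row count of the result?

LEFT JOIN keeps every row from `patients`; unmatched rows get NULL for `visits`'s columns.
Matching on a.pid = b.pid. A NULL in a compared column never satisfies the condition.
- pid=9: no b row matches, row kept with b columns NULL.
- pid=4: no b row matches, row kept with b columns NULL.
- pid=6: no b row matches, row kept with b columns NULL.
- pid=2: 3 matching b row(s), so 3 row(s) emitted.
- pid=NULL: no b row matches, row kept with b columns NULL.
- pid=4: no b row matches, row kept with b columns NULL.
- pid=2: 3 matching b row(s), so 3 row(s) emitted.
- pid=6: no b row matches, row kept with b columns NULL.
Total: 6 matched + 6 padded = 12 rows.

12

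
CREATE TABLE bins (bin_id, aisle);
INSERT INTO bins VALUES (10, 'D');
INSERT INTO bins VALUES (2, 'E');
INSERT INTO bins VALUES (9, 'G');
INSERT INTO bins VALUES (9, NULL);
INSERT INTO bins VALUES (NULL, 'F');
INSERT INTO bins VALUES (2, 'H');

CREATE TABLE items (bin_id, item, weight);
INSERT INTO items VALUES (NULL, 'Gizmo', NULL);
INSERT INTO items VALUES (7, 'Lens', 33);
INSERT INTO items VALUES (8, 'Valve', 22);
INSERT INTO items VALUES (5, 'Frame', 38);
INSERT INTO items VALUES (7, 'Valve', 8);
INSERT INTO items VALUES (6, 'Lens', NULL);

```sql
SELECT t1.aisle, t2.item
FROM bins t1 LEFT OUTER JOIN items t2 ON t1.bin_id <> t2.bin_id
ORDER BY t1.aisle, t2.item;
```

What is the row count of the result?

LEFT JOIN keeps every row from `bins`; unmatched rows get NULL for `items`'s columns.
Matching on t1.bin_id <> t2.bin_id. A NULL in a compared column never satisfies the condition.
Matched pairs: 25; unmatched t1 rows kept: 1.
Total: 25 matched + 1 padded = 26 rows.

26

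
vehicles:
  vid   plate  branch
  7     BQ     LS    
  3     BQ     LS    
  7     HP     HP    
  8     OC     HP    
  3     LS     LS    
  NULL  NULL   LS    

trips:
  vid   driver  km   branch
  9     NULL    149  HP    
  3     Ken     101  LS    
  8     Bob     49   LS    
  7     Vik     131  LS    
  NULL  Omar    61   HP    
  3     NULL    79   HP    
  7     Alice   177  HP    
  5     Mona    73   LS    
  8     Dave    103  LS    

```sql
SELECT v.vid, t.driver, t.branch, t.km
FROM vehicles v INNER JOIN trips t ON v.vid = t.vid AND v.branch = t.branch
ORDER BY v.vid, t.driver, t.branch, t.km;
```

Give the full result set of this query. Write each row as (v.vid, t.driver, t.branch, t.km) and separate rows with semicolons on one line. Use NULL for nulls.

INNER JOIN keeps only pairs where the ON condition holds.
Matching on v.vid = t.vid AND v.branch = t.branch. A NULL in a compared column never satisfies the condition.
- v row (vid=7, branch=LS): matches 1 t row(s) → 1 output row(s).
- v row (vid=3, branch=LS): matches 1 t row(s) → 1 output row(s).
- v row (vid=7, branch=HP): matches 1 t row(s) → 1 output row(s).
- v row (vid=8, branch=HP): no match → dropped.
- v row (vid=3, branch=LS): matches 1 t row(s) → 1 output row(s).
- v row (vid=NULL, branch=LS): no match → dropped.
After projecting and ordering:
v.vid | t.driver | t.branch | t.km
3 | Ken | LS | 101
3 | Ken | LS | 101
7 | Alice | HP | 177
7 | Vik | LS | 131

(3, Ken, LS, 101); (3, Ken, LS, 101); (7, Alice, HP, 177); (7, Vik, LS, 131)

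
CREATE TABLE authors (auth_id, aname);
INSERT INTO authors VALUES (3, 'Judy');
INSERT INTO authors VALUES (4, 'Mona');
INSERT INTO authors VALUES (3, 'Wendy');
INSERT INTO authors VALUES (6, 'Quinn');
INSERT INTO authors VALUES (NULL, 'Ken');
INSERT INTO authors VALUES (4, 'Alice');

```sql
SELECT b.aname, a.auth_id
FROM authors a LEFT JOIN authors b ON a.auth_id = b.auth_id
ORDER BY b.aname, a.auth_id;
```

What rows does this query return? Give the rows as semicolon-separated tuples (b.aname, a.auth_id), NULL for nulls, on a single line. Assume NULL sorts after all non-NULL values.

(Alice, 4); (Alice, 4); (Judy, 3); (Judy, 3); (Mona, 4); (Mona, 4); (Quinn, 6); (Wendy, 3); (Wendy, 3); (NULL, NULL)

LEFT JOIN keeps every row from `authors a`; unmatched rows get NULL for `authors b`'s columns.
Matching on a.auth_id = b.auth_id. A NULL in a compared column never satisfies the condition.
- a[0] auth_id=3 → 2 match(es) in b → 2 row(s).
- a[1] auth_id=4 → 2 match(es) in b → 2 row(s).
- a[2] auth_id=3 → 2 match(es) in b → 2 row(s).
- a[3] auth_id=6 → 1 match(es) in b → 1 row(s).
- a[4] auth_id=NULL → no match; kept with NULLs on the b side.
- a[5] auth_id=4 → 2 match(es) in b → 2 row(s).
After projecting and ordering:
b.aname | a.auth_id
Alice | 4
Alice | 4
Judy | 3
Judy | 3
Mona | 4
Mona | 4
Quinn | 6
Wendy | 3
Wendy | 3
NULL | NULL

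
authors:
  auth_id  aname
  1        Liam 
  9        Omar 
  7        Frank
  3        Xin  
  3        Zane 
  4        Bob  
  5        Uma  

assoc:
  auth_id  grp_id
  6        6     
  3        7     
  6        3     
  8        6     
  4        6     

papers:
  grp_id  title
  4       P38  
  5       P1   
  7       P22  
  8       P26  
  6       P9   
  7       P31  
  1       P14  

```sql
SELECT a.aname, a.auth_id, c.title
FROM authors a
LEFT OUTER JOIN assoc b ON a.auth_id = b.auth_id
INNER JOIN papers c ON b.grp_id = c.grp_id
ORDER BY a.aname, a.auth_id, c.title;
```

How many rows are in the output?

5

Joins associate left-to-right: authors LEFT JOIN assoc on auth_id gives 7 intermediate row(s).
Then INNER JOIN `papers c` on grp_id: keep only rows whose b.grp_id appears in c.
Result: 5 row(s).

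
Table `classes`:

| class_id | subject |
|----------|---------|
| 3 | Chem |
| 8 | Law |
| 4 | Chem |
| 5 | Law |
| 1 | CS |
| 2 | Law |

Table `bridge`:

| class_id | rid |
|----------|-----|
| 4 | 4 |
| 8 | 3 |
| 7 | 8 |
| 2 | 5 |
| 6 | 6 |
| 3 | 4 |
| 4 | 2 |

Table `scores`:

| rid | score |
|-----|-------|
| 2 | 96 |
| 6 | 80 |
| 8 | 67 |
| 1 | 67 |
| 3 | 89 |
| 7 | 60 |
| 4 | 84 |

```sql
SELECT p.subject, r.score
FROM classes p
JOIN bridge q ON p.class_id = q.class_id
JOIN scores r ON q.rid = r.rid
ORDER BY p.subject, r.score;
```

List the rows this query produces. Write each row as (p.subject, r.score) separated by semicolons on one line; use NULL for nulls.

Joins associate left-to-right: classes INNER JOIN bridge on class_id gives 5 intermediate row(s).
Then INNER JOIN `scores r` on rid: keep only rows whose q.rid appears in r.

(Chem, 84); (Chem, 84); (Chem, 96); (Law, 89)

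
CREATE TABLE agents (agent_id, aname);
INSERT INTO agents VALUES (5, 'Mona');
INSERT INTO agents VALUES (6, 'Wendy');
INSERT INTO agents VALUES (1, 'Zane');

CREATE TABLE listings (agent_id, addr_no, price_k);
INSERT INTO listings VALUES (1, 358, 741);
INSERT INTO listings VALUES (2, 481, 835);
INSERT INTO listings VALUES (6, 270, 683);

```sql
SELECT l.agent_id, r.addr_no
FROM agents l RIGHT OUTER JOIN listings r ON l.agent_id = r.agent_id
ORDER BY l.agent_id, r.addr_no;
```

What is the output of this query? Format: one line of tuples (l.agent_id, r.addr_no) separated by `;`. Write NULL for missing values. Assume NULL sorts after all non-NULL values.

(1, 358); (6, 270); (NULL, 481)

RIGHT JOIN keeps every row from `listings`; unmatched rows get NULL for `agents`'s columns.
Matching on l.agent_id = r.agent_id.
- agent_id=5: no matching r row.
- agent_id=6: 1 matching r row(s), so 1 row(s) emitted.
- agent_id=1: 1 matching r row(s), so 1 row(s) emitted.
- 1 row(s) from r found no l partner → padded with NULL.
After projecting and ordering:
l.agent_id | r.addr_no
1 | 358
6 | 270
NULL | 481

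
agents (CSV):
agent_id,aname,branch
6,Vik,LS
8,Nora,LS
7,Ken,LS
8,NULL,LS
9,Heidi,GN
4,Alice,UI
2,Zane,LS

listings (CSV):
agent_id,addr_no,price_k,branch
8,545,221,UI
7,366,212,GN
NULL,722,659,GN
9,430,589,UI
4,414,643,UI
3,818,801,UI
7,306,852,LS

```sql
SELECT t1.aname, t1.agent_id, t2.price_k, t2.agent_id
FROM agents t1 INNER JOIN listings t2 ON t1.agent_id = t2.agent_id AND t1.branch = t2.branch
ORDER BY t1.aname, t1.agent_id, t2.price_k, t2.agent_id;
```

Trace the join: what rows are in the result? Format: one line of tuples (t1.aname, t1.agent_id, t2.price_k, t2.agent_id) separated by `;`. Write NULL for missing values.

(Alice, 4, 643, 4); (Ken, 7, 852, 7)

INNER JOIN keeps only pairs where the ON condition holds.
Matching on t1.agent_id = t2.agent_id AND t1.branch = t2.branch. A NULL in a compared column never satisfies the condition.
- t1 (agent_id=6, branch=LS) has no partner → excluded.
- t1 (agent_id=8, branch=LS) has no partner → excluded.
- t1 (agent_id=7, branch=LS) pairs with 1 row(s) of t2.
- t1 (agent_id=8, branch=LS) has no partner → excluded.
- t1 (agent_id=9, branch=GN) has no partner → excluded.
- t1 (agent_id=4, branch=UI) pairs with 1 row(s) of t2.
- t1 (agent_id=2, branch=LS) has no partner → excluded.
After projecting and ordering:
t1.aname | t1.agent_id | t2.price_k | t2.agent_id
Alice | 4 | 643 | 4
Ken | 7 | 852 | 7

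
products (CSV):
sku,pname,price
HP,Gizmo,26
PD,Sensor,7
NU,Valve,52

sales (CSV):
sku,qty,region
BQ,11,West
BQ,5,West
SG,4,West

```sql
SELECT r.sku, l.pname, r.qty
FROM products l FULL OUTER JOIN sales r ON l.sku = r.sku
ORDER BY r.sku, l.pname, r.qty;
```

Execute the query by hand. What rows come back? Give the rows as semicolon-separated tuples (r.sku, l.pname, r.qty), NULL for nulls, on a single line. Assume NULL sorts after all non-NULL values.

(BQ, NULL, 5); (BQ, NULL, 11); (SG, NULL, 4); (NULL, Gizmo, NULL); (NULL, Sensor, NULL); (NULL, Valve, NULL)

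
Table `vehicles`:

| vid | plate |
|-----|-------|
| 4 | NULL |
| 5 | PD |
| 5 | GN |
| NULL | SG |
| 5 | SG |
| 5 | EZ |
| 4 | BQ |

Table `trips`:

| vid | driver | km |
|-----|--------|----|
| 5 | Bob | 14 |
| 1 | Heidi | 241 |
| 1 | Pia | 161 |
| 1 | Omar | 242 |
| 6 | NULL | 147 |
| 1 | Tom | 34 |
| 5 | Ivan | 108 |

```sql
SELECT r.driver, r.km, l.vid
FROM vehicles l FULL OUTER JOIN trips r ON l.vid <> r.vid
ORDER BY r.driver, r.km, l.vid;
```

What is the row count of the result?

35

FULL OUTER JOIN keeps every row from both sides; unmatched rows get NULL for the other side's columns.
Matching on l.vid <> r.vid. A NULL in a compared column never satisfies the condition.
Matched pairs: 34; unmatched l rows kept: 1; unmatched r rows kept: 0.
Total: 34 matched + 1 padded = 35 rows.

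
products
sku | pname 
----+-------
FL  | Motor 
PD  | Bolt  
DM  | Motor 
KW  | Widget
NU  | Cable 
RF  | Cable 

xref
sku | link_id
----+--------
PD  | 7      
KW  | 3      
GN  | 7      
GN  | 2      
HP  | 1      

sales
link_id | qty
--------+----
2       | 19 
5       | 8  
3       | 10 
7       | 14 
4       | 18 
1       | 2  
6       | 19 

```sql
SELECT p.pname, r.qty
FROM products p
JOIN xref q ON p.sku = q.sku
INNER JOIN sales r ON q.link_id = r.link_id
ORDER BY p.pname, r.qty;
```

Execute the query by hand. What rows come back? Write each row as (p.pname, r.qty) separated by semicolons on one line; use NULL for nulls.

Step 1 — p INNER JOIN q on sku → 2 row(s).
Then INNER JOIN `sales r` on link_id: keep only rows whose q.link_id appears in r.

(Bolt, 14); (Widget, 10)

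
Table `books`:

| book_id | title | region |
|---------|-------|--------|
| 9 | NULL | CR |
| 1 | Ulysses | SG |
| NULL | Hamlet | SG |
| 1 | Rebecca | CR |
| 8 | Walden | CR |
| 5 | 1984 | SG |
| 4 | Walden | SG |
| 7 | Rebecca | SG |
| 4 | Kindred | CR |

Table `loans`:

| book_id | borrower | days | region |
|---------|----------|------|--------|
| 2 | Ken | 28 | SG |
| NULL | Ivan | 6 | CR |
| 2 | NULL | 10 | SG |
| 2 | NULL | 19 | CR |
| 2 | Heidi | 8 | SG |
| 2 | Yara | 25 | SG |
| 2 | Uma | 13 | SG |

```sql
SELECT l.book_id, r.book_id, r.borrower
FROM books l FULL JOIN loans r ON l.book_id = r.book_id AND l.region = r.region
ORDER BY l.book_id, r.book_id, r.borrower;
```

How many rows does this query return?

FULL OUTER JOIN keeps every row from both sides; unmatched rows get NULL for the other side's columns.
Matching on l.book_id = r.book_id AND l.region = r.region. A NULL in a compared column never satisfies the condition.
- l (book_id=9, region=CR) has no partner → padded with NULL.
- l (book_id=1, region=SG) has no partner → padded with NULL.
- l (book_id=NULL, region=SG) has no partner → padded with NULL.
- l (book_id=1, region=CR) has no partner → padded with NULL.
- l (book_id=8, region=CR) has no partner → padded with NULL.
- l (book_id=5, region=SG) has no partner → padded with NULL.
- l (book_id=4, region=SG) has no partner → padded with NULL.
- l (book_id=7, region=SG) has no partner → padded with NULL.
- l (book_id=4, region=CR) has no partner → padded with NULL.
- 7 row(s) from r found no l partner → padded with NULL.
Total: 0 matched + 16 padded = 16 rows.

16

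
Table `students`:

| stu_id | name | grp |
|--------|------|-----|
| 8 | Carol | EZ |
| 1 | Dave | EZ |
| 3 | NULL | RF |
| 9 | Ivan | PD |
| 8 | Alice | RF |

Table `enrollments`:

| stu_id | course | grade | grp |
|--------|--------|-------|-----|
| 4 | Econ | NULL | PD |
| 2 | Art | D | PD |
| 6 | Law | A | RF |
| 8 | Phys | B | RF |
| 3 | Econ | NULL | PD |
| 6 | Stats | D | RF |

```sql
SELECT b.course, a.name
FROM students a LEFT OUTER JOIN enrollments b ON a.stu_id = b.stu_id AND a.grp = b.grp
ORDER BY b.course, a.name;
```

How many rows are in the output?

5

LEFT JOIN keeps every row from `students`; unmatched rows get NULL for `enrollments`'s columns.
Matching on a.stu_id = b.stu_id AND a.grp = b.grp.
- a row (stu_id=8, grp=EZ): no match → kept, b columns NULL.
- a row (stu_id=1, grp=EZ): no match → kept, b columns NULL.
- a row (stu_id=3, grp=RF): no match → kept, b columns NULL.
- a row (stu_id=9, grp=PD): no match → kept, b columns NULL.
- a row (stu_id=8, grp=RF): matches 1 b row(s) → 1 output row(s).
Total: 1 matched + 4 padded = 5 rows.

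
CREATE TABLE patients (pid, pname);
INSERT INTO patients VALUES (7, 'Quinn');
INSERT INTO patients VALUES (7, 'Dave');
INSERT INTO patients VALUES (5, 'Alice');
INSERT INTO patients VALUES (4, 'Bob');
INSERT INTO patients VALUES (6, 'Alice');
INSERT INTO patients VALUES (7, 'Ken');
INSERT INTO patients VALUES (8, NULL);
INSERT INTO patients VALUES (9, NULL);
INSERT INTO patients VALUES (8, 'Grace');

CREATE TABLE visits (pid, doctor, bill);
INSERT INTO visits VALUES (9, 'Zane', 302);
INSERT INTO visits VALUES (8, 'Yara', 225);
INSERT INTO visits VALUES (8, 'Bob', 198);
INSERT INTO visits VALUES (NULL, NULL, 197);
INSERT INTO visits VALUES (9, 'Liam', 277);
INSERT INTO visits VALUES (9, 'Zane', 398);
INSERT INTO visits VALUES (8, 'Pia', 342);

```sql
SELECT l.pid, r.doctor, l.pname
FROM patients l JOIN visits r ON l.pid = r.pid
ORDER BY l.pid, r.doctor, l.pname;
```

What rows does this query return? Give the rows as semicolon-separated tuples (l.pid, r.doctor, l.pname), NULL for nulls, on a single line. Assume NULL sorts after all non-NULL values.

(8, Bob, Grace); (8, Bob, NULL); (8, Pia, Grace); (8, Pia, NULL); (8, Yara, Grace); (8, Yara, NULL); (9, Liam, NULL); (9, Zane, NULL); (9, Zane, NULL)

INNER JOIN keeps only pairs where the ON condition holds.
Matching on l.pid = r.pid. A NULL in a compared column never satisfies the condition.
- l row (pid=7): no match → dropped.
- l row (pid=7): no match → dropped.
- l row (pid=5): no match → dropped.
- l row (pid=4): no match → dropped.
- l row (pid=6): no match → dropped.
- l row (pid=7): no match → dropped.
- l row (pid=8): matches 3 r row(s) → 3 output row(s).
- l row (pid=9): matches 3 r row(s) → 3 output row(s).
- l row (pid=8): matches 3 r row(s) → 3 output row(s).
After projecting and ordering:
l.pid | r.doctor | l.pname
8 | Bob | Grace
8 | Bob | NULL
8 | Pia | Grace
8 | Pia | NULL
8 | Yara | Grace
8 | Yara | NULL
9 | Liam | NULL
9 | Zane | NULL
9 | Zane | NULL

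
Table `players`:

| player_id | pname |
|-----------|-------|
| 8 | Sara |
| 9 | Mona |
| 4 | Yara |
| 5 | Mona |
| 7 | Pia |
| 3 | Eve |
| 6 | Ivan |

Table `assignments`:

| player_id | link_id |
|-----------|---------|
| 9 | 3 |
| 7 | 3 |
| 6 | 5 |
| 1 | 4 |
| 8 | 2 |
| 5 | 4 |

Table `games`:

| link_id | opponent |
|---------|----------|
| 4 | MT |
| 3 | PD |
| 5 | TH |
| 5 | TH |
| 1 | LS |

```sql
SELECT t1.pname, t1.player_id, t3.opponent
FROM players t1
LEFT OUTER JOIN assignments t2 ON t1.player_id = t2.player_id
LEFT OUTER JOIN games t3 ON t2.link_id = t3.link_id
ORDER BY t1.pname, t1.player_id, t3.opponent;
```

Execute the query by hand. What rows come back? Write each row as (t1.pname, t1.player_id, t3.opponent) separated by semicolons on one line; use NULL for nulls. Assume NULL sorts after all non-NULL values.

(Eve, 3, NULL); (Ivan, 6, TH); (Ivan, 6, TH); (Mona, 5, MT); (Mona, 9, PD); (Pia, 7, PD); (Sara, 8, NULL); (Yara, 4, NULL)

Step 1 — t1 LEFT JOIN t2 on player_id → 7 row(s).
Then LEFT JOIN `games t3` on link_id: each of those 7 rows is kept; rows whose t2.link_id has no match in t3 get NULL for t3's columns.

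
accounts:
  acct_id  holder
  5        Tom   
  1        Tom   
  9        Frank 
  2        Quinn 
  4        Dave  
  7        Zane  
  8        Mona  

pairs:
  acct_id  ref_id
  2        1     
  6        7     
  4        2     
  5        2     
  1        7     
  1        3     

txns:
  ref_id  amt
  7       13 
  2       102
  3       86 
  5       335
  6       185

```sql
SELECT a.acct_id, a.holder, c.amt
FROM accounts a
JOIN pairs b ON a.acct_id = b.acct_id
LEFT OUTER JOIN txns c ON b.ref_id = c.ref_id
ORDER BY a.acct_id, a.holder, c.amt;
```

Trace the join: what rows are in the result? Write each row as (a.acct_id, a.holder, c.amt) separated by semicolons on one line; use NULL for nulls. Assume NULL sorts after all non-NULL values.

Joins associate left-to-right: accounts INNER JOIN pairs on acct_id gives 5 intermediate row(s).
Then LEFT JOIN `txns c` on ref_id: each of those 5 rows is kept; rows whose b.ref_id has no match in c get NULL for c's columns.

(1, Tom, 13); (1, Tom, 86); (2, Quinn, NULL); (4, Dave, 102); (5, Tom, 102)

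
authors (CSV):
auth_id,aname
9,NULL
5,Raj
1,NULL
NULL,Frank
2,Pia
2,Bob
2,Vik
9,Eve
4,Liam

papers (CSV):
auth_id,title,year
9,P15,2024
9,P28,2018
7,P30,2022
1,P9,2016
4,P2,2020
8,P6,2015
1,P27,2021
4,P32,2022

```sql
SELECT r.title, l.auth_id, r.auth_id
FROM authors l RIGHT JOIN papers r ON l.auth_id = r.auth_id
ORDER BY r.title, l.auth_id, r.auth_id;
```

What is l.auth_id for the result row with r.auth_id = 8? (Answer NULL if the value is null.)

NULL

RIGHT JOIN keeps every row from `papers`; unmatched rows get NULL for `authors`'s columns.
Matching on l.auth_id = r.auth_id. A NULL in a compared column never satisfies the condition.
Matched pairs: 8; unmatched r rows kept: 2.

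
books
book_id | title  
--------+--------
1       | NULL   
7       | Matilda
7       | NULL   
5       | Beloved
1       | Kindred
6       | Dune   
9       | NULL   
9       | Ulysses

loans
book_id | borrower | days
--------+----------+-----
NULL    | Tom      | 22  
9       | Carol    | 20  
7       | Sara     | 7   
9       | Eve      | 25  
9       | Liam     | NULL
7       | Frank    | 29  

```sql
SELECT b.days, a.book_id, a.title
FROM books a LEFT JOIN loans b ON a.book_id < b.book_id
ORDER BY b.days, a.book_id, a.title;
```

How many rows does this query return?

28

LEFT JOIN keeps every row from `books`; unmatched rows get NULL for `loans`'s columns.
Matching on a.book_id < b.book_id. A NULL in a compared column never satisfies the condition.
- a (book_id=1) pairs with 5 row(s) of b.
- a (book_id=7) pairs with 3 row(s) of b.
- a (book_id=7) pairs with 3 row(s) of b.
- a (book_id=5) pairs with 5 row(s) of b.
- a (book_id=1) pairs with 5 row(s) of b.
- a (book_id=6) pairs with 5 row(s) of b.
- a (book_id=9) has no partner → padded with NULL.
- a (book_id=9) has no partner → padded with NULL.
Total: 26 matched + 2 padded = 28 rows.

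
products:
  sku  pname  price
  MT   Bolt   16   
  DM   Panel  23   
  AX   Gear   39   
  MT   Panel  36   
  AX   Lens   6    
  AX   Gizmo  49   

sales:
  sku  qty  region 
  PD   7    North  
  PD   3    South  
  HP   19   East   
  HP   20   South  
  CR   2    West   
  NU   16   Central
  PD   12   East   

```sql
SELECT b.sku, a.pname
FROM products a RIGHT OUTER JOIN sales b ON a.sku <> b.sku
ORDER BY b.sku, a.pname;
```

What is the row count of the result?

RIGHT JOIN keeps every row from `sales`; unmatched rows get NULL for `products`'s columns.
Matching on a.sku <> b.sku.
Matched pairs: 42; unmatched b rows kept: 0.
Total: 42 rows.

42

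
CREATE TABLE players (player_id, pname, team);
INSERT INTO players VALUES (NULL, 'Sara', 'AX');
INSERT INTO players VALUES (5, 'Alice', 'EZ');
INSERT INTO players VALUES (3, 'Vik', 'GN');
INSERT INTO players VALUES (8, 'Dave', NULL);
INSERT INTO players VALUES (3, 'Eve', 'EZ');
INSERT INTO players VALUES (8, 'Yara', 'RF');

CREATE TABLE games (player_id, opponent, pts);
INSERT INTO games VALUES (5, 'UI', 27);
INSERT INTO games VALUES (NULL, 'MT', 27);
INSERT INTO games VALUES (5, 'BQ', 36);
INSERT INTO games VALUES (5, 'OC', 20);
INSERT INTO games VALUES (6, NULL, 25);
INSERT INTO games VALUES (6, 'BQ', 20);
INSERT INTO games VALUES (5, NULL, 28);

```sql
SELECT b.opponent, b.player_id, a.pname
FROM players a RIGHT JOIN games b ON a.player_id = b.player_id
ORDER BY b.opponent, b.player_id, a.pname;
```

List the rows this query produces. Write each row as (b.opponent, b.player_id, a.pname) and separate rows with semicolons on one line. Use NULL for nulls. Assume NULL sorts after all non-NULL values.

(BQ, 5, Alice); (BQ, 6, NULL); (MT, NULL, NULL); (OC, 5, Alice); (UI, 5, Alice); (NULL, 5, Alice); (NULL, 6, NULL)

RIGHT JOIN keeps every row from `games`; unmatched rows get NULL for `players`'s columns.
Matching on a.player_id = b.player_id. A NULL in a compared column never satisfies the condition.
- player_id=NULL: no matching b row.
- player_id=5: 4 matching b row(s), so 4 row(s) emitted.
- player_id=3: no matching b row.
- player_id=8: no matching b row.
- player_id=3: no matching b row.
- player_id=8: no matching b row.
- plus 3 unmatched b row(s), each kept with NULL a columns.
After projecting and ordering:
b.opponent | b.player_id | a.pname
BQ | 5 | Alice
BQ | 6 | NULL
MT | NULL | NULL
OC | 5 | Alice
UI | 5 | Alice
NULL | 5 | Alice
NULL | 6 | NULL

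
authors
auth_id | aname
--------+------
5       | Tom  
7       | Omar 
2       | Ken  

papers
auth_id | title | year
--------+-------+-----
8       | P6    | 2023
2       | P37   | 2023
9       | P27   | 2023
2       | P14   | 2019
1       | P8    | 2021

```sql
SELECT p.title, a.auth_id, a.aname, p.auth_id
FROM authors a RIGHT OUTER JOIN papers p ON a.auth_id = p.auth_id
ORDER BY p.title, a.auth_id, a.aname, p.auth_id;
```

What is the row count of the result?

RIGHT JOIN keeps every row from `papers`; unmatched rows get NULL for `authors`'s columns.
Matching on a.auth_id = p.auth_id.
Matched pairs: 2; unmatched p rows kept: 3.
Total: 2 matched + 3 padded = 5 rows.

5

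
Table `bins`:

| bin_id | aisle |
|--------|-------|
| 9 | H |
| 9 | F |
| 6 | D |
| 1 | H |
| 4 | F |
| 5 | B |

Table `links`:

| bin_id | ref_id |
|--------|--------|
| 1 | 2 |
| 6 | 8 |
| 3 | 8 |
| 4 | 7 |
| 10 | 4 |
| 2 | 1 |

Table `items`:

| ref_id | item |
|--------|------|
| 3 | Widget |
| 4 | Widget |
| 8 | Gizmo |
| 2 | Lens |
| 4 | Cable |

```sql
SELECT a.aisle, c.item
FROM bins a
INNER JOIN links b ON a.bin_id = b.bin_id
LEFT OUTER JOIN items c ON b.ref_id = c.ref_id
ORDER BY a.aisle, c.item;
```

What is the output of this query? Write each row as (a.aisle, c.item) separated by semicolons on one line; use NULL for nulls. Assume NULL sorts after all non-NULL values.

(D, Gizmo); (F, NULL); (H, Lens)

Joins associate left-to-right: bins INNER JOIN links on bin_id gives 3 intermediate row(s).
Then LEFT JOIN `items c` on ref_id: each of those 3 rows is kept; rows whose b.ref_id has no match in c get NULL for c's columns.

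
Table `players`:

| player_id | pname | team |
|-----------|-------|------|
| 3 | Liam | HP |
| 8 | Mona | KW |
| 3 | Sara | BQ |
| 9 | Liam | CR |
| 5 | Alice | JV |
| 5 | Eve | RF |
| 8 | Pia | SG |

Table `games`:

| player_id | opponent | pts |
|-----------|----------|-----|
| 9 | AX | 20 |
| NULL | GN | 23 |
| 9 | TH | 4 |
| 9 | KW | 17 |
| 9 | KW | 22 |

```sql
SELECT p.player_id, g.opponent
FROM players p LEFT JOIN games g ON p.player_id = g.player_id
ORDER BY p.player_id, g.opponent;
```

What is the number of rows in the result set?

10

LEFT JOIN keeps every row from `players`; unmatched rows get NULL for `games`'s columns.
Matching on p.player_id = g.player_id. A NULL in a compared column never satisfies the condition.
- p[0] player_id=3 → no match; kept with NULLs on the g side.
- p[1] player_id=8 → no match; kept with NULLs on the g side.
- p[2] player_id=3 → no match; kept with NULLs on the g side.
- p[3] player_id=9 → 4 match(es) in g → 4 row(s).
- p[4] player_id=5 → no match; kept with NULLs on the g side.
- p[5] player_id=5 → no match; kept with NULLs on the g side.
- p[6] player_id=8 → no match; kept with NULLs on the g side.
Total: 4 matched + 6 padded = 10 rows.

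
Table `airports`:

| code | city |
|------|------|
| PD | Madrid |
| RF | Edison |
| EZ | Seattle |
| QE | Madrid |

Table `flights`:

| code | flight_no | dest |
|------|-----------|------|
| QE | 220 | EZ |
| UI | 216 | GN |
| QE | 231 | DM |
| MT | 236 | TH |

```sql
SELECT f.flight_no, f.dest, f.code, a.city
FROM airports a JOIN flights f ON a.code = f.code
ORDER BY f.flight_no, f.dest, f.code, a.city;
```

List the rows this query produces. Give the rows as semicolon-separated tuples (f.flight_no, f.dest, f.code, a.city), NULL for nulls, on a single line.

INNER JOIN keeps only pairs where the ON condition holds.
Matching on a.code = f.code.
Matched pairs: 2.

(220, EZ, QE, Madrid); (231, DM, QE, Madrid)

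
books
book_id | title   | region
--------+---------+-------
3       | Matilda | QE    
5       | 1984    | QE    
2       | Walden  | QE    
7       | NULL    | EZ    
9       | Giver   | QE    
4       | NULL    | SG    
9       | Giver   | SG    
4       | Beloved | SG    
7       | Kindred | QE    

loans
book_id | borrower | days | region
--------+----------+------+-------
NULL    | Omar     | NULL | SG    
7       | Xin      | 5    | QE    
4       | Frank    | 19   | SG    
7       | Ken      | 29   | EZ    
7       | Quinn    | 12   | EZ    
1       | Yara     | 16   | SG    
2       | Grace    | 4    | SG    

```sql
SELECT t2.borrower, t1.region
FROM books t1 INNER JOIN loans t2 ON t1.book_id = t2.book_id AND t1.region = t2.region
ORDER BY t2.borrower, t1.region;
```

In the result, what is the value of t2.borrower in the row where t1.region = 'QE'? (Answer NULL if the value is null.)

INNER JOIN keeps only pairs where the ON condition holds.
Matching on t1.book_id = t2.book_id AND t1.region = t2.region. A NULL in a compared column never satisfies the condition.
Matched pairs: 5.

Xin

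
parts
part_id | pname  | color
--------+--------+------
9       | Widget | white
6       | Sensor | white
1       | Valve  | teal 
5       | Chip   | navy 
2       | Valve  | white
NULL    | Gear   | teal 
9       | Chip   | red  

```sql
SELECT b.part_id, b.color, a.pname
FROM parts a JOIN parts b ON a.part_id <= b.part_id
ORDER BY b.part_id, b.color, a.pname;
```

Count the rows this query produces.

INNER JOIN keeps only pairs where the ON condition holds.
Matching on a.part_id <= b.part_id. A NULL in a compared column never satisfies the condition.
- a (part_id=9) pairs with 2 row(s) of b.
- a (part_id=6) pairs with 3 row(s) of b.
- a (part_id=1) pairs with 6 row(s) of b.
- a (part_id=5) pairs with 4 row(s) of b.
- a (part_id=2) pairs with 5 row(s) of b.
- a (part_id=NULL) has no partner → excluded.
- a (part_id=9) pairs with 2 row(s) of b.
Total: 22 rows.

22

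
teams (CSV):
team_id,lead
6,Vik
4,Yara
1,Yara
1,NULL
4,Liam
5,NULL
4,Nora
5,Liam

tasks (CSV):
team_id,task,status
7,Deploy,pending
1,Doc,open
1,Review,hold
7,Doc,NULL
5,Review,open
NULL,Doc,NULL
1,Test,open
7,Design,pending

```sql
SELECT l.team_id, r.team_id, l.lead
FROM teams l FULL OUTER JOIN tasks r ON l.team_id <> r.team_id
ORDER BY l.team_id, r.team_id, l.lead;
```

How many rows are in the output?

FULL OUTER JOIN keeps every row from both sides; unmatched rows get NULL for the other side's columns.
Matching on l.team_id <> r.team_id. A NULL in a compared column never satisfies the condition.
- l[0] team_id=6 → 7 match(es) in r → 7 row(s).
- l[1] team_id=4 → 7 match(es) in r → 7 row(s).
- l[2] team_id=1 → 4 match(es) in r → 4 row(s).
- l[3] team_id=1 → 4 match(es) in r → 4 row(s).
- l[4] team_id=4 → 7 match(es) in r → 7 row(s).
- l[5] team_id=5 → 6 match(es) in r → 6 row(s).
- l[6] team_id=4 → 7 match(es) in r → 7 row(s).
- l[7] team_id=5 → 6 match(es) in r → 6 row(s).
- plus 1 unmatched r row(s), each kept with NULL l columns.
Total: 48 matched + 1 padded = 49 rows.

49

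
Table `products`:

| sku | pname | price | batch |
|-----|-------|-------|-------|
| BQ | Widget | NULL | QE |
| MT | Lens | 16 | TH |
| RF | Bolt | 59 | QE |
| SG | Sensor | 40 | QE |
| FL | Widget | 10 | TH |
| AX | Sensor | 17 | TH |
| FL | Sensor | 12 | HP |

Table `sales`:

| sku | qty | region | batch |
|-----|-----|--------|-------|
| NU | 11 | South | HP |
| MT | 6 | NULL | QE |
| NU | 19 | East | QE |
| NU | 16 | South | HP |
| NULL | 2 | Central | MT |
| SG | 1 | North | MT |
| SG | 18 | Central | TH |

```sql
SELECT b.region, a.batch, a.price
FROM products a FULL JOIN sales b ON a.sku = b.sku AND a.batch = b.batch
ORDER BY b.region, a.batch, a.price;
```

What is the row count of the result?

FULL OUTER JOIN keeps every row from both sides; unmatched rows get NULL for the other side's columns.
Matching on a.sku = b.sku AND a.batch = b.batch. A NULL in a compared column never satisfies the condition.
Matched pairs: 0; unmatched a rows kept: 7; unmatched b rows kept: 7.
Total: 0 matched + 14 padded = 14 rows.

14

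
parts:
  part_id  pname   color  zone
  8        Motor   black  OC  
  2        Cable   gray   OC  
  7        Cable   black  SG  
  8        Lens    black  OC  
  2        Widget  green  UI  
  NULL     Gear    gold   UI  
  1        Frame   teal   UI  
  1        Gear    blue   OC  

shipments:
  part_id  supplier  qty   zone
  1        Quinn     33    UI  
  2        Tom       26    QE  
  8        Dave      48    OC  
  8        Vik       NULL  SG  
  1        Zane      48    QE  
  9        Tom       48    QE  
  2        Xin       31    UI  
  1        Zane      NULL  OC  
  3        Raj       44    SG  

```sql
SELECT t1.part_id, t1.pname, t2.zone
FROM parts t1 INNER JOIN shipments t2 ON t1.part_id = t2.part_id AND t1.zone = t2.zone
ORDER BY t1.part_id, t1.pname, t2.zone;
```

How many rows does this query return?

INNER JOIN keeps only pairs where the ON condition holds.
Matching on t1.part_id = t2.part_id AND t1.zone = t2.zone. A NULL in a compared column never satisfies the condition.
Matched pairs: 5.
Total: 5 rows.

5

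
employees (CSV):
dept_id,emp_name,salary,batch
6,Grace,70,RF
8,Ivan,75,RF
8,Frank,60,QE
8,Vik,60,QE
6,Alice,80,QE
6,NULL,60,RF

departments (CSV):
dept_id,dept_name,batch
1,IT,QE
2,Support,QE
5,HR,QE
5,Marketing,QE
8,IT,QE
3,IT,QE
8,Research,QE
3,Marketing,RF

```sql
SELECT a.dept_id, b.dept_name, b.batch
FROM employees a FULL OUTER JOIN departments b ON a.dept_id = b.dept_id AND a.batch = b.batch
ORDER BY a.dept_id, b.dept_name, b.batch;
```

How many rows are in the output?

14

FULL OUTER JOIN keeps every row from both sides; unmatched rows get NULL for the other side's columns.
Matching on a.dept_id = b.dept_id AND a.batch = b.batch.
- a row (dept_id=6, batch=RF): no match → kept, b columns NULL.
- a row (dept_id=8, batch=RF): no match → kept, b columns NULL.
- a row (dept_id=8, batch=QE): matches 2 b row(s) → 2 output row(s).
- a row (dept_id=8, batch=QE): matches 2 b row(s) → 2 output row(s).
- a row (dept_id=6, batch=QE): no match → kept, b columns NULL.
- a row (dept_id=6, batch=RF): no match → kept, b columns NULL.
- plus 6 unmatched b row(s), each kept with NULL a columns.
Total: 4 matched + 10 padded = 14 rows.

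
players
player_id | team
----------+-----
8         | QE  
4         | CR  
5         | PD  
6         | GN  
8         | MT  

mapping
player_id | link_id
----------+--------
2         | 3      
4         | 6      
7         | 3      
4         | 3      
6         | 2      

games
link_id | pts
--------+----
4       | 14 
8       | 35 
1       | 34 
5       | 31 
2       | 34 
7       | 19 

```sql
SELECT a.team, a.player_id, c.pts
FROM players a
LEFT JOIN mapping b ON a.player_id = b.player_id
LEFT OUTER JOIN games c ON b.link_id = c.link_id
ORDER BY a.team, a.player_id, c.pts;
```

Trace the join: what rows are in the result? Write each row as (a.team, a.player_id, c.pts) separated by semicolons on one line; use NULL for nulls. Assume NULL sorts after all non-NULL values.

(CR, 4, NULL); (CR, 4, NULL); (GN, 6, 34); (MT, 8, NULL); (PD, 5, NULL); (QE, 8, NULL)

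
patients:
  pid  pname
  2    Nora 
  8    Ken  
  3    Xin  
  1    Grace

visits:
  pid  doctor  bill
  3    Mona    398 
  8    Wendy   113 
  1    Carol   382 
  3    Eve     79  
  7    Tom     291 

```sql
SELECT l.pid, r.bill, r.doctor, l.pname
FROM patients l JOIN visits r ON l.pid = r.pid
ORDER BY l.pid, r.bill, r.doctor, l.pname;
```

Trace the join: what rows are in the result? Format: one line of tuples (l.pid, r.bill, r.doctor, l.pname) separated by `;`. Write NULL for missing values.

INNER JOIN keeps only pairs where the ON condition holds.
Matching on l.pid = r.pid.
Matched pairs: 4.

(1, 382, Carol, Grace); (3, 79, Eve, Xin); (3, 398, Mona, Xin); (8, 113, Wendy, Ken)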